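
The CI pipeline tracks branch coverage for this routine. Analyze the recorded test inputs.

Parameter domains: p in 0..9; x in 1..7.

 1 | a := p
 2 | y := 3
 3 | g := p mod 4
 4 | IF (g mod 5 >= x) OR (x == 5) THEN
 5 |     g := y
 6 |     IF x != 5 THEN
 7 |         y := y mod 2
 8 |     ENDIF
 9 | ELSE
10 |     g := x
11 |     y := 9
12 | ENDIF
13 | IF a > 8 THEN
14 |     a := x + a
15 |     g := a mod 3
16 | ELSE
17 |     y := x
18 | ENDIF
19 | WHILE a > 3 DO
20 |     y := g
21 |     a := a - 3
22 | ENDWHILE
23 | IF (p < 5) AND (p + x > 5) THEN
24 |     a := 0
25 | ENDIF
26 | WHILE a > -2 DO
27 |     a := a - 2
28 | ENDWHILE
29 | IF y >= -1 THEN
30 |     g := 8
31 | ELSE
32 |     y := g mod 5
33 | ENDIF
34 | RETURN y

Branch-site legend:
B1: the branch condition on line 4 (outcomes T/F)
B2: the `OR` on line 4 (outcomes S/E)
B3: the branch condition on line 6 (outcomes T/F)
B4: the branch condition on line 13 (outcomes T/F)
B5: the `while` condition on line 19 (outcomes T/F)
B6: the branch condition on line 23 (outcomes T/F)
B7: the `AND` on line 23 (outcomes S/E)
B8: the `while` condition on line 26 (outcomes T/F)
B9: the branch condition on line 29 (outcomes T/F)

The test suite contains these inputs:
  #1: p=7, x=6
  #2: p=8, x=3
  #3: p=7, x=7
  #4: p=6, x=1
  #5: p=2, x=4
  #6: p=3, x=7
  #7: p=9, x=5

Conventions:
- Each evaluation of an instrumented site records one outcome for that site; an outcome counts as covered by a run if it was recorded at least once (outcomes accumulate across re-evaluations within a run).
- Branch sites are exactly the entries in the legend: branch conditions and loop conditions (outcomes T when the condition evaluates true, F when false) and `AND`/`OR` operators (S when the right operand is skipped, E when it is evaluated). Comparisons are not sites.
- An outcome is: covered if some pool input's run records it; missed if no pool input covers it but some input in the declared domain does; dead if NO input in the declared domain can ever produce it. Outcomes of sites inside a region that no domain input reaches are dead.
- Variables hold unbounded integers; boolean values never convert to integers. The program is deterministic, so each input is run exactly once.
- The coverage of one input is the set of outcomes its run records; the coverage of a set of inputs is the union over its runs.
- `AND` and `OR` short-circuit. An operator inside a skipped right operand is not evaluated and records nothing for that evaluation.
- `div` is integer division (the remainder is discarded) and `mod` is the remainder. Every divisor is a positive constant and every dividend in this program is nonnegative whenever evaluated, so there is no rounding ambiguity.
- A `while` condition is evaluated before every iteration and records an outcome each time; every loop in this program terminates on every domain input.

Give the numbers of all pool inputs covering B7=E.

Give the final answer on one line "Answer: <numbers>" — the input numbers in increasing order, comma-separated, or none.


input #1 (p=7, x=6): misses B7=E
input #2 (p=8, x=3): misses B7=E
input #3 (p=7, x=7): misses B7=E
input #4 (p=6, x=1): misses B7=E
input #5 (p=2, x=4): covers B7=E
input #6 (p=3, x=7): covers B7=E
input #7 (p=9, x=5): misses B7=E
Answer: 5, 6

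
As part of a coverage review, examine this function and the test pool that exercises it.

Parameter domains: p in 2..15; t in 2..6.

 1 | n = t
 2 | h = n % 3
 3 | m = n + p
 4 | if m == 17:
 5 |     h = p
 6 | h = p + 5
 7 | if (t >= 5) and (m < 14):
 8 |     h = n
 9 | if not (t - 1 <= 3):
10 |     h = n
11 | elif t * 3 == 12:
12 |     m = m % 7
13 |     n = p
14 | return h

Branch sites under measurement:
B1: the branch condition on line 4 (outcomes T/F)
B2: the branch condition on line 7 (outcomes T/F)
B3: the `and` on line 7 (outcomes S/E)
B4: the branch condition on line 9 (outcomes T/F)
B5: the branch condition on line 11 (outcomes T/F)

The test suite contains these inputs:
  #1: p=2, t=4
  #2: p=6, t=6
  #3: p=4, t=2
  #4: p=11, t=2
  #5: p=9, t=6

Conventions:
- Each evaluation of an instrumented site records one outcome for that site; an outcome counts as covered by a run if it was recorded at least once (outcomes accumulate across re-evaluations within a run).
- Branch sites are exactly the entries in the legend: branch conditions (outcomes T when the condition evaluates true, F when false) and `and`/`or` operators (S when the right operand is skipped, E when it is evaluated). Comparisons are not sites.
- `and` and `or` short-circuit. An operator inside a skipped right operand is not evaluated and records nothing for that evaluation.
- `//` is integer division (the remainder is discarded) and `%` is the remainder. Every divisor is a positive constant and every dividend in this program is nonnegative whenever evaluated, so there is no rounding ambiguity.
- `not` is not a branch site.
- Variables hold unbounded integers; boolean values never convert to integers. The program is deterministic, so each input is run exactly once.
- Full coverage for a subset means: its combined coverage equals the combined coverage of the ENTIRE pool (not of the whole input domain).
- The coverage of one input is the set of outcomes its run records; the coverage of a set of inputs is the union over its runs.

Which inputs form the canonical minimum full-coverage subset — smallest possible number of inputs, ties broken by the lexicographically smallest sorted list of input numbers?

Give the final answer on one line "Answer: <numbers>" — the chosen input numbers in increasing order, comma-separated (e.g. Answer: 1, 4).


#1 (p=2, t=4) -> B1->F, B3->S, B2->F, B4->F, B5->T; covered: B1=F, B2=F, B3=S, B4=F, B5=T
#2 (p=6, t=6) -> B1->F, B3->E, B2->T, B4->T; covered: B1=F, B2=T, B3=E, B4=T
#3 (p=4, t=2) -> B1->F, B3->S, B2->F, B4->F, B5->F; covered: B1=F, B2=F, B3=S, B4=F, B5=F
#4 (p=11, t=2) -> B1->F, B3->S, B2->F, B4->F, B5->F; covered: B1=F, B2=F, B3=S, B4=F, B5=F
#5 (p=9, t=6) -> B1->F, B3->E, B2->F, B4->T; covered: B1=F, B2=F, B3=E, B4=T
the full pool covers 9 outcomes: B1=F, B2=T, B2=F, B3=S, B3=E, B4=T, B4=F, B5=T, B5=F
no size-1 subset reaches all 9 outcomes (best union: 5/9)
no size-2 subset reaches all 9 outcomes (best union: 8/9)
inputs {1, 2, 3} (size 3) cover everything; no size-3 subset with a lexicographically smaller index list covers all 9
Answer: 1, 2, 3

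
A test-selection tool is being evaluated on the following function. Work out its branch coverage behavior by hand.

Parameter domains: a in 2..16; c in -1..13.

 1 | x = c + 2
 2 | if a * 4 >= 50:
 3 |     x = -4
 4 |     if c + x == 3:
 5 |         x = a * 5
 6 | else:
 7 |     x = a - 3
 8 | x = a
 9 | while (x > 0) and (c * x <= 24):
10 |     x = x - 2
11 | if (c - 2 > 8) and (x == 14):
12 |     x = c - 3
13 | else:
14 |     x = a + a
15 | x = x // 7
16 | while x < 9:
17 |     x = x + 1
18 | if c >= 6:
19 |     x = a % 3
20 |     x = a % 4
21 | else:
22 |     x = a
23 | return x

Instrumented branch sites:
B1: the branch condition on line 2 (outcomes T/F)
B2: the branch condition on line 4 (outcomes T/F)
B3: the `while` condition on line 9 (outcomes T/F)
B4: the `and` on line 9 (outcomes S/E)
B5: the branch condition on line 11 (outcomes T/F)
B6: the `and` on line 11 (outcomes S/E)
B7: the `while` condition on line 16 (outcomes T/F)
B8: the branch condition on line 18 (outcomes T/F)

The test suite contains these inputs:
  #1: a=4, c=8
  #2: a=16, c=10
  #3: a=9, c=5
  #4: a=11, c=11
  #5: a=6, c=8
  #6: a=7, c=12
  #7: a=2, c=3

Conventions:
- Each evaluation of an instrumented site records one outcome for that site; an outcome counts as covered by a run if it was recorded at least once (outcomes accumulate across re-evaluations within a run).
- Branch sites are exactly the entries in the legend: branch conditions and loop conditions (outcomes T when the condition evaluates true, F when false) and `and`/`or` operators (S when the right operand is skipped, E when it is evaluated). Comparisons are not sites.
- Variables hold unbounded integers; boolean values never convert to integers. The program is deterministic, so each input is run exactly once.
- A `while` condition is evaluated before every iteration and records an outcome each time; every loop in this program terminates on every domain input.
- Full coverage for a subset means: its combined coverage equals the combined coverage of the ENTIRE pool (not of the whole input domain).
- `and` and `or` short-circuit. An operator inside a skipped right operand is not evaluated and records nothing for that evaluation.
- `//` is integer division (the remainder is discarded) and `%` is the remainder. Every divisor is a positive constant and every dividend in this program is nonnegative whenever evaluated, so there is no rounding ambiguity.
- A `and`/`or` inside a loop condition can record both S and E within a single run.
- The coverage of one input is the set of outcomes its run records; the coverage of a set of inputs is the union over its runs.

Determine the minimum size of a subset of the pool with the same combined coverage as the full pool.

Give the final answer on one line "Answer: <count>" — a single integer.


test 1 (a=4, c=8) fires B1->F, B4->E, B3->F, B6->S, B5->F, B7->T, B7->T, B7->T, B7->T, B7->T, B7->T, B7->T, B7->T, B7->F, ...; hits B1=F, B3=F, B4=E, B5=F, B6=S, B7=T, B7=F, B8=T
test 2 (a=16, c=10) fires B1->T, B2->F, B4->E, B3->F, B6->S, B5->F, B7->T, B7->T, B7->T, B7->T, B7->T, B7->F, B8->T; hits B1=T, B2=F, B3=F, B4=E, B5=F, B6=S, B7=T, B7=F, B8=T
test 3 (a=9, c=5) fires B1->F, B4->E, B3->F, B6->S, B5->F, B7->T, B7->T, B7->T, B7->T, B7->T, B7->T, B7->T, B7->F, B8->F; hits B1=F, B3=F, B4=E, B5=F, B6=S, B7=T, B7=F, B8=F
test 4 (a=11, c=11) fires B1->F, B4->E, B3->F, B6->E, B5->F, B7->T, B7->T, B7->T, B7->T, B7->T, B7->T, B7->F, B8->T; hits B1=F, B3=F, B4=E, B5=F, B6=E, B7=T, B7=F, B8=T
test 5 (a=6, c=8) fires B1->F, B4->E, B3->F, B6->S, B5->F, B7->T, B7->T, B7->T, B7->T, B7->T, B7->T, B7->T, B7->T, B7->F, ...; hits B1=F, B3=F, B4=E, B5=F, B6=S, B7=T, B7=F, B8=T
test 6 (a=7, c=12) fires B1->F, B4->E, B3->F, B6->E, B5->F, B7->T, B7->T, B7->T, B7->T, B7->T, B7->T, B7->T, B7->F, B8->T; hits B1=F, B3=F, B4=E, B5=F, B6=E, B7=T, B7=F, B8=T
test 7 (a=2, c=3) fires B1->F, B4->E, B3->T, B4->S, B3->F, B6->S, B5->F, B7->T, B7->T, B7->T, B7->T, B7->T, B7->T, B7->T, ...; hits B1=F, B3=T, B3=F, B4=S, B4=E, B5=F, B6=S, B7=T, B7=F, B8=F
together the pool reaches 14 outcomes: B1=T, B1=F, B2=F, B3=T, B3=F, B4=S, B4=E, B5=F, B6=S, B6=E, B7=T, B7=F, B8=T, B8=F
every size-1 subset falls short of the 14 outcomes (best: 10/14)
every size-2 subset falls short of the 14 outcomes (best: 13/14)
the canonical winner is {2, 4, 7}: size 3, full 14-outcome coverage, earliest index list among size-3 covers
Answer: 3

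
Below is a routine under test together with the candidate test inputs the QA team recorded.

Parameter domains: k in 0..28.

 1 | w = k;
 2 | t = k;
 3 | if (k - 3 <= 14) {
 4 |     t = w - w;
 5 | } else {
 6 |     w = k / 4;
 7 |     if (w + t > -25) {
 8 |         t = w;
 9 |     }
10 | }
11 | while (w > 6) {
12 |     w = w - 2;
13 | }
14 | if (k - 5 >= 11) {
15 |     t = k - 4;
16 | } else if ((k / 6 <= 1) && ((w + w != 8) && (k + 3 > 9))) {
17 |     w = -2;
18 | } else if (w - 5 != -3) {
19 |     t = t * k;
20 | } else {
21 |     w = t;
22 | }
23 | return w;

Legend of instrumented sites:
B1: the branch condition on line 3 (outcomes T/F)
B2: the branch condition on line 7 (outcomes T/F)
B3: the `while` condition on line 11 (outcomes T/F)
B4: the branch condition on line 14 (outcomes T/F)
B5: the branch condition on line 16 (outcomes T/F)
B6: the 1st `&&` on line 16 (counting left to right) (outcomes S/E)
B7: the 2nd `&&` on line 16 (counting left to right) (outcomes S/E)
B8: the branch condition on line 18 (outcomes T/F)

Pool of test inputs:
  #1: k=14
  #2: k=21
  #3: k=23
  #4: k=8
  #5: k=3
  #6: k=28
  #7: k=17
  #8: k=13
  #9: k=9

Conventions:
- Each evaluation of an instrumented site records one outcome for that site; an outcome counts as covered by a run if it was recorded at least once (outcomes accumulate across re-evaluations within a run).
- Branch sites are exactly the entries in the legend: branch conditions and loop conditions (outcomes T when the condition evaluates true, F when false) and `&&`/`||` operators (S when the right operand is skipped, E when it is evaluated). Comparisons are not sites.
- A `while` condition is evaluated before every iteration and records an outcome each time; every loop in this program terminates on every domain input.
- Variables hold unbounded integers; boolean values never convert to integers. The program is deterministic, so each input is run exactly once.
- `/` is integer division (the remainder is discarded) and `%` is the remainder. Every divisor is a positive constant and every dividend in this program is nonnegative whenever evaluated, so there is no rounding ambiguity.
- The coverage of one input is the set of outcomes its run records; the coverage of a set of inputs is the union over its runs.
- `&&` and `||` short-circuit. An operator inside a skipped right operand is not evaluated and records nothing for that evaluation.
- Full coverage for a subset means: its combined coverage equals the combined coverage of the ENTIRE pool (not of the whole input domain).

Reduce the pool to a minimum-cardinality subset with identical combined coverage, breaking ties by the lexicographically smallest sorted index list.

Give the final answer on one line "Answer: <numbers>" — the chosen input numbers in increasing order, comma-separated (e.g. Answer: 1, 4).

input #1 (k=14): events B1->T, B3->T, B3->T, B3->T, B3->T, B3->F, B4->F, B6->S, B5->F, B8->T; covers B1=T, B3=T, B3=F, B4=F, B5=F, B6=S, B8=T
input #2 (k=21): events B1->F, B2->T, B3->F, B4->T; covers B1=F, B2=T, B3=F, B4=T
input #3 (k=23): events B1->F, B2->T, B3->F, B4->T; covers B1=F, B2=T, B3=F, B4=T
input #4 (k=8): events B1->T, B3->T, B3->F, B4->F, B6->E, B7->E, B5->T; covers B1=T, B3=T, B3=F, B4=F, B5=T, B6=E, B7=E
input #5 (k=3): events B1->T, B3->F, B4->F, B6->E, B7->E, B5->F, B8->T; covers B1=T, B3=F, B4=F, B5=F, B6=E, B7=E, B8=T
input #6 (k=28): events B1->F, B2->T, B3->T, B3->F, B4->T; covers B1=F, B2=T, B3=T, B3=F, B4=T
input #7 (k=17): events B1->T, B3->T, B3->T, B3->T, B3->T, B3->T, B3->T, B3->F, B4->T; covers B1=T, B3=T, B3=F, B4=T
input #8 (k=13): events B1->T, B3->T, B3->T, B3->T, B3->T, B3->F, B4->F, B6->S, B5->F, B8->T; covers B1=T, B3=T, B3=F, B4=F, B5=F, B6=S, B8=T
input #9 (k=9): events B1->T, B3->T, B3->T, B3->F, B4->F, B6->E, B7->E, B5->T; covers B1=T, B3=T, B3=F, B4=F, B5=T, B6=E, B7=E
union over all inputs: B1=T, B1=F, B2=T, B3=T, B3=F, B4=T, B4=F, B5=T, B5=F, B6=S, B6=E, B7=E, B8=T (13 outcomes)
size 1 is not enough: best union over all size-1 subsets is 7/13
size 2 is not enough: best union over all size-2 subsets is 11/13
size 3: inputs {1, 2, 4} cover all 13 outcomes, and no lexicographically smaller subset of this size does

Answer: 1, 2, 4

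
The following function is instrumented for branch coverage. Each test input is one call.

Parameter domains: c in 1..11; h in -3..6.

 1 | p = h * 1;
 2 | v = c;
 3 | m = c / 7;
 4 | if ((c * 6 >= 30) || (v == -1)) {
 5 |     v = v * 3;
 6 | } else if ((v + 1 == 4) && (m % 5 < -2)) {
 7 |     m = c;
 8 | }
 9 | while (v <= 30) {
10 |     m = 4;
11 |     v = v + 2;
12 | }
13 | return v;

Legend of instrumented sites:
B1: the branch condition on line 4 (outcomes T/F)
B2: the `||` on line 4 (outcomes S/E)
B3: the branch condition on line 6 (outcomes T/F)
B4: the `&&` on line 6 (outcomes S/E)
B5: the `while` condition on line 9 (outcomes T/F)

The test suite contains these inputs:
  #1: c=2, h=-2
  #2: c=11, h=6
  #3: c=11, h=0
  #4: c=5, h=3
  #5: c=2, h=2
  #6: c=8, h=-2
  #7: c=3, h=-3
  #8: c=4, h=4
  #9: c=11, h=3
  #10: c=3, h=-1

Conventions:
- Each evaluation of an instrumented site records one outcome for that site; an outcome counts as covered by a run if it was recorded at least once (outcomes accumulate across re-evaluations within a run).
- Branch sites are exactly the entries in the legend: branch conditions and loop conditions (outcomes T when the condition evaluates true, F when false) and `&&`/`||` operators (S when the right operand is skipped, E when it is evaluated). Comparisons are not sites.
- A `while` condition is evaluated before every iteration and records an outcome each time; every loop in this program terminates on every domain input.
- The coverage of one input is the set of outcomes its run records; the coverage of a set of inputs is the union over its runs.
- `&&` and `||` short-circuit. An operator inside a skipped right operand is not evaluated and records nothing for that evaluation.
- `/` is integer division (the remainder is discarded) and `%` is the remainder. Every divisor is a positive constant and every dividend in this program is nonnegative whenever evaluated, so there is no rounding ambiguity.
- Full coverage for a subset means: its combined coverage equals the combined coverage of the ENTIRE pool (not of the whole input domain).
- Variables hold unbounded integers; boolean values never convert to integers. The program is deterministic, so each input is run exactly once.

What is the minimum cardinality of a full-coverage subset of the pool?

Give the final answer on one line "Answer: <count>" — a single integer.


test 1 (c=2, h=-2) fires B2->E, B1->F, B4->S, B3->F, B5->T, B5->T, B5->T, B5->T, B5->T, B5->T, B5->T, B5->T, B5->T, B5->T, ...; hits B1=F, B2=E, B3=F, B4=S, B5=T, B5=F
test 2 (c=11, h=6) fires B2->S, B1->T, B5->F; hits B1=T, B2=S, B5=F
test 3 (c=11, h=0) fires B2->S, B1->T, B5->F; hits B1=T, B2=S, B5=F
test 4 (c=5, h=3) fires B2->S, B1->T, B5->T, B5->T, B5->T, B5->T, B5->T, B5->T, B5->T, B5->T, B5->F; hits B1=T, B2=S, B5=T, B5=F
test 5 (c=2, h=2) fires B2->E, B1->F, B4->S, B3->F, B5->T, B5->T, B5->T, B5->T, B5->T, B5->T, B5->T, B5->T, B5->T, B5->T, ...; hits B1=F, B2=E, B3=F, B4=S, B5=T, B5=F
test 6 (c=8, h=-2) fires B2->S, B1->T, B5->T, B5->T, B5->T, B5->T, B5->F; hits B1=T, B2=S, B5=T, B5=F
test 7 (c=3, h=-3) fires B2->E, B1->F, B4->E, B3->F, B5->T, B5->T, B5->T, B5->T, B5->T, B5->T, B5->T, B5->T, B5->T, B5->T, ...; hits B1=F, B2=E, B3=F, B4=E, B5=T, B5=F
test 8 (c=4, h=4) fires B2->E, B1->F, B4->S, B3->F, B5->T, B5->T, B5->T, B5->T, B5->T, B5->T, B5->T, B5->T, B5->T, B5->T, ...; hits B1=F, B2=E, B3=F, B4=S, B5=T, B5=F
test 9 (c=11, h=3) fires B2->S, B1->T, B5->F; hits B1=T, B2=S, B5=F
test 10 (c=3, h=-1) fires B2->E, B1->F, B4->E, B3->F, B5->T, B5->T, B5->T, B5->T, B5->T, B5->T, B5->T, B5->T, B5->T, B5->T, ...; hits B1=F, B2=E, B3=F, B4=E, B5=T, B5=F
pool-wide coverage (9 outcomes): B1=T, B1=F, B2=S, B2=E, B3=F, B4=S, B4=E, B5=T, B5=F
every size-1 subset falls short of the 9 outcomes (best: 6/9)
every size-2 subset falls short of the 9 outcomes (best: 8/9)
at size 3, {1, 2, 7} reaches all 9 outcomes; every lexicographically earlier size-3 subset fails
Answer: 3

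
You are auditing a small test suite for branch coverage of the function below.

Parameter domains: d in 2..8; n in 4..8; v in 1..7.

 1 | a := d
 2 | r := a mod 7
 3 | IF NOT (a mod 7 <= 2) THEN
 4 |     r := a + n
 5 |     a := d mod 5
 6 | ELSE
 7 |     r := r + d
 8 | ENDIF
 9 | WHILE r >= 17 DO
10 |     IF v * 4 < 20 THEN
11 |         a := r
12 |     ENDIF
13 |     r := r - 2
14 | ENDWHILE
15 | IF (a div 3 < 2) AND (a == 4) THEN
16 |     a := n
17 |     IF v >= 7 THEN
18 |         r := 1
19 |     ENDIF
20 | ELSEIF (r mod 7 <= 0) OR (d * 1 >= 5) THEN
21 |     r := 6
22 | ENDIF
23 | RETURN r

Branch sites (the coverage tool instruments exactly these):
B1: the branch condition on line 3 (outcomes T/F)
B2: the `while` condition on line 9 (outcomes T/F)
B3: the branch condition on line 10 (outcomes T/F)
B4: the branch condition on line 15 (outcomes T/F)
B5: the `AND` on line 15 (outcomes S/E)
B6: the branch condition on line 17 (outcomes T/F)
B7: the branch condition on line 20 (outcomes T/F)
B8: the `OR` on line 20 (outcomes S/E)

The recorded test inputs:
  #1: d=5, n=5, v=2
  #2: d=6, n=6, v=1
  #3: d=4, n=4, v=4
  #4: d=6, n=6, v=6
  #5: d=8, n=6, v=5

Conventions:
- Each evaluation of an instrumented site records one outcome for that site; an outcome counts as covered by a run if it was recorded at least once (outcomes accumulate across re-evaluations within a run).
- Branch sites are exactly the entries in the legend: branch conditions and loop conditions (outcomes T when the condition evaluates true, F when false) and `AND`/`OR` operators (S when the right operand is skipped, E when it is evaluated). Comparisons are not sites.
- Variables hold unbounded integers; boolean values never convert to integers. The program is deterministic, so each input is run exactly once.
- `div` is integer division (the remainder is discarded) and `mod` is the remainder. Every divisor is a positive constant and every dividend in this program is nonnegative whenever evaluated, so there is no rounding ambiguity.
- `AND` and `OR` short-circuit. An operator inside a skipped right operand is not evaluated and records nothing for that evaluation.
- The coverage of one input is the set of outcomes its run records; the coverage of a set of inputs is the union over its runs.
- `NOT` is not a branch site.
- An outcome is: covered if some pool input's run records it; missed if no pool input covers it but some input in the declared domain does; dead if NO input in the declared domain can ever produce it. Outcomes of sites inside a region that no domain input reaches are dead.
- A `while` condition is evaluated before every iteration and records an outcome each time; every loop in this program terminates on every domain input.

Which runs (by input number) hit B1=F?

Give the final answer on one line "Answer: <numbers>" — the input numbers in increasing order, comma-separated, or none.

input #1 (d=5, n=5, v=2): does not record B1=F
input #2 (d=6, n=6, v=1): does not record B1=F
input #3 (d=4, n=4, v=4): does not record B1=F
input #4 (d=6, n=6, v=6): does not record B1=F
input #5 (d=8, n=6, v=5): records B1=F

Answer: 5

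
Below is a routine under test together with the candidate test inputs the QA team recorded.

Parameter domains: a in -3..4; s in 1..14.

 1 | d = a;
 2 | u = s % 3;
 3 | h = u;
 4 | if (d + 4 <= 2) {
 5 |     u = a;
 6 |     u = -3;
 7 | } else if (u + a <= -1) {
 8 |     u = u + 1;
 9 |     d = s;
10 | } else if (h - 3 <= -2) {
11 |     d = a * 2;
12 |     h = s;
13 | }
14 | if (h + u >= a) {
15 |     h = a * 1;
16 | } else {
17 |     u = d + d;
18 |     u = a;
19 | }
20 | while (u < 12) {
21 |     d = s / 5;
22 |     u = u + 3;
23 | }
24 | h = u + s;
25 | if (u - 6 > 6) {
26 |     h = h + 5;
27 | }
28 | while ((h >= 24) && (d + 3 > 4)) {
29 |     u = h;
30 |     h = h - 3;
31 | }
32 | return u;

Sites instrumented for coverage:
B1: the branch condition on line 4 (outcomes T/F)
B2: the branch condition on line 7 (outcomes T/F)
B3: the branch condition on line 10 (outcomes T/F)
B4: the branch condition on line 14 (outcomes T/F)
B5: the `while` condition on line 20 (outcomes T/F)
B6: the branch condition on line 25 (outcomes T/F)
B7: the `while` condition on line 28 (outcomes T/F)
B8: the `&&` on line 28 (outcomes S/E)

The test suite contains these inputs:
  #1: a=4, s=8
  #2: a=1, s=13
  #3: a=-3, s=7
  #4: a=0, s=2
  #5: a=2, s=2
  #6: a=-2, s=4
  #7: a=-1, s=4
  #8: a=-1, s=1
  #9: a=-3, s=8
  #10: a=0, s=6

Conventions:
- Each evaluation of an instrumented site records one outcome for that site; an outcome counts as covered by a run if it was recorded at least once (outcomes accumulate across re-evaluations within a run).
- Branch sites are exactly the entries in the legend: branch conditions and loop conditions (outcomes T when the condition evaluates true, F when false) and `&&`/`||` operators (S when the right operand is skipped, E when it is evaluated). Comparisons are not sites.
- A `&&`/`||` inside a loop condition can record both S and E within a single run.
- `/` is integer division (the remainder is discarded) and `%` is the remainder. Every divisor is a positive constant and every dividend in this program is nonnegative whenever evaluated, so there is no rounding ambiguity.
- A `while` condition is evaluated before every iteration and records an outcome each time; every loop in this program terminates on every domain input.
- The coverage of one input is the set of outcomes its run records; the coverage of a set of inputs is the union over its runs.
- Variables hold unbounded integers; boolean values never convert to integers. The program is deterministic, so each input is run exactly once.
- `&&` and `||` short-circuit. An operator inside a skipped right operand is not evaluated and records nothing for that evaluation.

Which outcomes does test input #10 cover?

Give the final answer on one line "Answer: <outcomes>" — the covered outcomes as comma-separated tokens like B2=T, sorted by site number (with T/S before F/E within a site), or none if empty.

Running input #10 (a=0, s=6), event by event:
  B1->F, B2->F, B3->T, B4->T, B5->T, B5->T, B5->T, B5->T, B5->F, B6->F
  B8->S, B7->F
distinct outcomes covered: B1=F, B2=F, B3=T, B4=T, B5=T, B5=F, B6=F, B7=F, B8=S

Answer: B1=F, B2=F, B3=T, B4=T, B5=T, B5=F, B6=F, B7=F, B8=S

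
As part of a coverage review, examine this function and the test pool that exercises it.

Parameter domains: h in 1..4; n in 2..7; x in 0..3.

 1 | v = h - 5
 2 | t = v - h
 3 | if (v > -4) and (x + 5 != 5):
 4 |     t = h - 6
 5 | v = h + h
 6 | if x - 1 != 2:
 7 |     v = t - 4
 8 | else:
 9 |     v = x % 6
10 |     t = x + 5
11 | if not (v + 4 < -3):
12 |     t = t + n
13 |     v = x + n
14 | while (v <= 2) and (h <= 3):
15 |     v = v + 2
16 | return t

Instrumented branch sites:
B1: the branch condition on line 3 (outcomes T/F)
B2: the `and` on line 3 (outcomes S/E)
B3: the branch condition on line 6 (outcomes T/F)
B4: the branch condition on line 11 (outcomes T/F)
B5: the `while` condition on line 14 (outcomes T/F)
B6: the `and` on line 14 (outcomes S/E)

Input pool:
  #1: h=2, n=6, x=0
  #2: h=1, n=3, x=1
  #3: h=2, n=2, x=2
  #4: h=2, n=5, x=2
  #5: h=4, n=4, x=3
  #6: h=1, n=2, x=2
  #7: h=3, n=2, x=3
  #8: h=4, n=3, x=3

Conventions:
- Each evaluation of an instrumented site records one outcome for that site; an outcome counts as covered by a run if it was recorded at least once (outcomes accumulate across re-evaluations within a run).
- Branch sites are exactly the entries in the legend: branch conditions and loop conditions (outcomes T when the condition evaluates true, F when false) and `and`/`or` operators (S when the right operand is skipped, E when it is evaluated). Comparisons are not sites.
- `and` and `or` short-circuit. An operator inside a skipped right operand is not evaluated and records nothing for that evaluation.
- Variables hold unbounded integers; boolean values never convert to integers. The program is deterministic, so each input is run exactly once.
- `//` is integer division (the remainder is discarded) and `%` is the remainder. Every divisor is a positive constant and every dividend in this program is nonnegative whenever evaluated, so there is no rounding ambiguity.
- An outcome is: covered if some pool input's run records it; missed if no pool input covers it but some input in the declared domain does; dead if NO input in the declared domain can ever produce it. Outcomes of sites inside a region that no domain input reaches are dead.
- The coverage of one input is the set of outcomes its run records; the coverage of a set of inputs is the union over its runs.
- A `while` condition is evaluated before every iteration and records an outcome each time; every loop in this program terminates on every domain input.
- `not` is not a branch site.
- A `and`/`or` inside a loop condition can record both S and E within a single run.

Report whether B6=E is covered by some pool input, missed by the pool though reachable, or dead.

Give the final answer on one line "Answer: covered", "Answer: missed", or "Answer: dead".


B6=E is recorded by pool input(s) 1, 2, 3, 4, 6 -> covered
Answer: covered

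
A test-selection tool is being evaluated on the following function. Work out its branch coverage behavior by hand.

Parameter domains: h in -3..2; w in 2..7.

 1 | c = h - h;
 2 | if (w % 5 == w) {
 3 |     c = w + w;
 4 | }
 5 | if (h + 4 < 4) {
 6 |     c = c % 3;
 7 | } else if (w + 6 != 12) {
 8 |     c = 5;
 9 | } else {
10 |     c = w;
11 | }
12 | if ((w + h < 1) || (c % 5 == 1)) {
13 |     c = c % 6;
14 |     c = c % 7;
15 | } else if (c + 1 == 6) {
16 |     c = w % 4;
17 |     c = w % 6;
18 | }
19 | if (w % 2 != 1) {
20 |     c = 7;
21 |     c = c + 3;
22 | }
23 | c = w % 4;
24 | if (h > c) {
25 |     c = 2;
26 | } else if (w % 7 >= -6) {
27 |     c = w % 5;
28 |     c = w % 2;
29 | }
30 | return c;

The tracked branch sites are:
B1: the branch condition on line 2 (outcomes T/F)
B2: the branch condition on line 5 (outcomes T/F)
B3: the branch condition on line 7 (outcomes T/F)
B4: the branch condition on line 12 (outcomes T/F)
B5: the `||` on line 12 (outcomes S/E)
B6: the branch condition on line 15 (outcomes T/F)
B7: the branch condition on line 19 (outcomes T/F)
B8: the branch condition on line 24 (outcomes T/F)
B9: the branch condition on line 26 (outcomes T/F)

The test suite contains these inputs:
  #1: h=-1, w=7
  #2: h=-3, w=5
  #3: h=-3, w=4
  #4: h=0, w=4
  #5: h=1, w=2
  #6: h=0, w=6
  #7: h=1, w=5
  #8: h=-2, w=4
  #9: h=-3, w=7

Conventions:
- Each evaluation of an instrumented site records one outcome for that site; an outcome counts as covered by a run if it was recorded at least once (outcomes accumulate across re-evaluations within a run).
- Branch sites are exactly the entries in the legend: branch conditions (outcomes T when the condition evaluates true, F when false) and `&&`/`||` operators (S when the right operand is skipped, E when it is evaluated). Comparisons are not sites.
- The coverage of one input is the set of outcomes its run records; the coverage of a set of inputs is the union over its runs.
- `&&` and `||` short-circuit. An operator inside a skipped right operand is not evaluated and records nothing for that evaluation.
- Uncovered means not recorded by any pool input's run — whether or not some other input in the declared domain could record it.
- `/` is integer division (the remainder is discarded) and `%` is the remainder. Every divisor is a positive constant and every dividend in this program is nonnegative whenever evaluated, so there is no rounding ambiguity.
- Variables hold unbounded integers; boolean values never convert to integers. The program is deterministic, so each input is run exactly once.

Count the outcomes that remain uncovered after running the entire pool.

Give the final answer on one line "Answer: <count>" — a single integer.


input #1, h=-1, w=7: events B1->F, B2->T, B5->E, B4->F, B6->F, B7->F, B8->F, B9->T; outcomes B1=F, B2=T, B4=F, B5=E, B6=F, B7=F, B8=F, B9=T
input #2, h=-3, w=5: events B1->F, B2->T, B5->E, B4->F, B6->F, B7->F, B8->F, B9->T; outcomes B1=F, B2=T, B4=F, B5=E, B6=F, B7=F, B8=F, B9=T
input #3, h=-3, w=4: events B1->T, B2->T, B5->E, B4->F, B6->F, B7->T, B8->F, B9->T; outcomes B1=T, B2=T, B4=F, B5=E, B6=F, B7=T, B8=F, B9=T
input #4, h=0, w=4: events B1->T, B2->F, B3->T, B5->E, B4->F, B6->T, B7->T, B8->F, B9->T; outcomes B1=T, B2=F, B3=T, B4=F, B5=E, B6=T, B7=T, B8=F, B9=T
input #5, h=1, w=2: events B1->T, B2->F, B3->T, B5->E, B4->F, B6->T, B7->T, B8->F, B9->T; outcomes B1=T, B2=F, B3=T, B4=F, B5=E, B6=T, B7=T, B8=F, B9=T
input #6, h=0, w=6: events B1->F, B2->F, B3->F, B5->E, B4->T, B7->T, B8->F, B9->T; outcomes B1=F, B2=F, B3=F, B4=T, B5=E, B7=T, B8=F, B9=T
input #7, h=1, w=5: events B1->F, B2->F, B3->T, B5->E, B4->F, B6->T, B7->F, B8->F, B9->T; outcomes B1=F, B2=F, B3=T, B4=F, B5=E, B6=T, B7=F, B8=F, B9=T
input #8, h=-2, w=4: events B1->T, B2->T, B5->E, B4->F, B6->F, B7->T, B8->F, B9->T; outcomes B1=T, B2=T, B4=F, B5=E, B6=F, B7=T, B8=F, B9=T
input #9, h=-3, w=7: events B1->F, B2->T, B5->E, B4->F, B6->F, B7->F, B8->F, B9->T; outcomes B1=F, B2=T, B4=F, B5=E, B6=F, B7=F, B8=F, B9=T
union over the pool: B1=T, B1=F, B2=T, B2=F, B3=T, B3=F, B4=T, B4=F, B5=E, B6=T, B6=F, B7=T, B7=F, B8=F, B9=T
uncovered (3 of 18): B5=S, B8=T, B9=F
Answer: 3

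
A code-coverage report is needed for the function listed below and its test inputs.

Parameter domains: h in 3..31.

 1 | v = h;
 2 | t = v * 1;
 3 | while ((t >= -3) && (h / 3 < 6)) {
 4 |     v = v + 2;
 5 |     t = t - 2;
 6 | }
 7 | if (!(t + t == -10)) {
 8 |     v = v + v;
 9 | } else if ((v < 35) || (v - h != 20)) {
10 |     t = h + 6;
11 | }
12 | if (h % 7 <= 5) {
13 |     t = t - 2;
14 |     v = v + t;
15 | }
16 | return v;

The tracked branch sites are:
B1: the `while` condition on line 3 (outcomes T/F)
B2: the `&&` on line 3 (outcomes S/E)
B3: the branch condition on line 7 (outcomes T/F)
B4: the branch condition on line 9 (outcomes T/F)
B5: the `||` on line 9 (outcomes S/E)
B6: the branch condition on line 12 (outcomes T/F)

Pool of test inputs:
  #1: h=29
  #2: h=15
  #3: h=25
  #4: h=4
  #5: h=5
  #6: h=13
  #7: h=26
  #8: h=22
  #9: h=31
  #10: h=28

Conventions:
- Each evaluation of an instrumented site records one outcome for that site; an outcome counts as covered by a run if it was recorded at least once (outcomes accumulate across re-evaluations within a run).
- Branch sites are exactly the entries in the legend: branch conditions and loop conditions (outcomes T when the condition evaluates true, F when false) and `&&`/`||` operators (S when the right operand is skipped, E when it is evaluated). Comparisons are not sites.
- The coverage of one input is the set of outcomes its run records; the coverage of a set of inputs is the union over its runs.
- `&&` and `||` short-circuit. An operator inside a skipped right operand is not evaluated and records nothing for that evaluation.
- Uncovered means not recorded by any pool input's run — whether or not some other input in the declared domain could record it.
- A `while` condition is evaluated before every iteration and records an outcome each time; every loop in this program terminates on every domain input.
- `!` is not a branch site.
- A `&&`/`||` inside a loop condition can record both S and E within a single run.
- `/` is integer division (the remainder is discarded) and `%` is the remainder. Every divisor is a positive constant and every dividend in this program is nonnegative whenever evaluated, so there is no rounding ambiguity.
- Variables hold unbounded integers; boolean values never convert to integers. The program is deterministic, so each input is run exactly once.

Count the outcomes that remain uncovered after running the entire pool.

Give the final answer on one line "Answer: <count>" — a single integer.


run #1 (h=29) runs B2->E, B1->F, B3->T, B6->T; records B1=F, B2=E, B3=T, B6=T
run #2 (h=15) runs B2->E, B1->T, B2->E, B1->T, B2->E, B1->T, B2->E, B1->T, B2->E, B1->T, B2->E, B1->T, B2->E, B1->T, ...; records B1=T, B1=F, B2=S, B2=E, B3=F, B4=F, B5=E, B6=T
run #3 (h=25) runs B2->E, B1->F, B3->T, B6->T; records B1=F, B2=E, B3=T, B6=T
run #4 (h=4) runs B2->E, B1->T, B2->E, B1->T, B2->E, B1->T, B2->E, B1->T, B2->S, B1->F, B3->T, B6->T; records B1=T, B1=F, B2=S, B2=E, B3=T, B6=T
run #5 (h=5) runs B2->E, B1->T, B2->E, B1->T, B2->E, B1->T, B2->E, B1->T, B2->E, B1->T, B2->S, B1->F, B3->F, B5->S, ...; records B1=T, B1=F, B2=S, B2=E, B3=F, B4=T, B5=S, B6=T
run #6 (h=13) runs B2->E, B1->T, B2->E, B1->T, B2->E, B1->T, B2->E, B1->T, B2->E, B1->T, B2->E, B1->T, B2->E, B1->T, ...; records B1=T, B1=F, B2=S, B2=E, B3=F, B4=T, B5=S, B6=F
run #7 (h=26) runs B2->E, B1->F, B3->T, B6->T; records B1=F, B2=E, B3=T, B6=T
run #8 (h=22) runs B2->E, B1->F, B3->T, B6->T; records B1=F, B2=E, B3=T, B6=T
run #9 (h=31) runs B2->E, B1->F, B3->T, B6->T; records B1=F, B2=E, B3=T, B6=T
run #10 (h=28) runs B2->E, B1->F, B3->T, B6->T; records B1=F, B2=E, B3=T, B6=T
union over the pool: B1=T, B1=F, B2=S, B2=E, B3=T, B3=F, B4=T, B4=F, B5=S, B5=E, B6=T, B6=F
uncovered (0 of 12): none
Answer: 0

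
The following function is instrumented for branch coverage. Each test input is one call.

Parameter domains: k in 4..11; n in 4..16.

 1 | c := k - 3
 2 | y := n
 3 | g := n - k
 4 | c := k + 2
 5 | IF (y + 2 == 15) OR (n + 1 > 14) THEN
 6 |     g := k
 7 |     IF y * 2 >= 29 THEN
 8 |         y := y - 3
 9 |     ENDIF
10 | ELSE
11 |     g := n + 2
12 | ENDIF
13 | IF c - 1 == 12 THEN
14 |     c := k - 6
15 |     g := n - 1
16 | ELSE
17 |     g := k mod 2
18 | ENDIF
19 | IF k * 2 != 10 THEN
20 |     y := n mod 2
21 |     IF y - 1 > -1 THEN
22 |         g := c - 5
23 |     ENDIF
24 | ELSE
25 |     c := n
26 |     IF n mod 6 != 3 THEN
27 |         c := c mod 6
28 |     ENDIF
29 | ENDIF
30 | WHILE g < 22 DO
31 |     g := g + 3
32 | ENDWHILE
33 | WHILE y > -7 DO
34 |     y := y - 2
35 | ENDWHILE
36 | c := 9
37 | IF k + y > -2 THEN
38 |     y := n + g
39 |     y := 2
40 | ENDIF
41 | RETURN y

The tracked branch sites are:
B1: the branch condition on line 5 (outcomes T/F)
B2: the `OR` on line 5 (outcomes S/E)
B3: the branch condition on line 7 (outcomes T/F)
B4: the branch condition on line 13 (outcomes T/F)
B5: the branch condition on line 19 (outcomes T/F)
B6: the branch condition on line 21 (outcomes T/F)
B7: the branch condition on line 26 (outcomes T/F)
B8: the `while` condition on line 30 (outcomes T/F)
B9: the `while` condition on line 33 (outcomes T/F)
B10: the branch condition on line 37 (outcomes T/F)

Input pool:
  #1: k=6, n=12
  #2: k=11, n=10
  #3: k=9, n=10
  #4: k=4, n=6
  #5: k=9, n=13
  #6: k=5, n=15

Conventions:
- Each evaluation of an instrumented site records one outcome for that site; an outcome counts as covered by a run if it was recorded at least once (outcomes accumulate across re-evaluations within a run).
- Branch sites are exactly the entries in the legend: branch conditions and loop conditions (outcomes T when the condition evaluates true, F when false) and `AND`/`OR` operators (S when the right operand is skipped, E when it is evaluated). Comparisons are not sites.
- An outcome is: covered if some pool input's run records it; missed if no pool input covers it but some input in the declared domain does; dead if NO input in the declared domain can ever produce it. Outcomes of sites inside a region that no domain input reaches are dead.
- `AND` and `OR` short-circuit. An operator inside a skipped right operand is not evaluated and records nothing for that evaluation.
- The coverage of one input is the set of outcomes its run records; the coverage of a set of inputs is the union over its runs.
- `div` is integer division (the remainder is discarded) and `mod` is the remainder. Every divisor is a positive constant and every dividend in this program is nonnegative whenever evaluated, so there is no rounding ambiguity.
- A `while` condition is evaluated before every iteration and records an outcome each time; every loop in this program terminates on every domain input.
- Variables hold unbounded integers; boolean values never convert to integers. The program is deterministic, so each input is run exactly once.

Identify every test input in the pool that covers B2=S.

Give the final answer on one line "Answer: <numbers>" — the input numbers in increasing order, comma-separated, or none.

input #1 (k=6, n=12): misses B2=S
input #2 (k=11, n=10): misses B2=S
input #3 (k=9, n=10): misses B2=S
input #4 (k=4, n=6): misses B2=S
input #5 (k=9, n=13): covers B2=S
input #6 (k=5, n=15): misses B2=S

Answer: 5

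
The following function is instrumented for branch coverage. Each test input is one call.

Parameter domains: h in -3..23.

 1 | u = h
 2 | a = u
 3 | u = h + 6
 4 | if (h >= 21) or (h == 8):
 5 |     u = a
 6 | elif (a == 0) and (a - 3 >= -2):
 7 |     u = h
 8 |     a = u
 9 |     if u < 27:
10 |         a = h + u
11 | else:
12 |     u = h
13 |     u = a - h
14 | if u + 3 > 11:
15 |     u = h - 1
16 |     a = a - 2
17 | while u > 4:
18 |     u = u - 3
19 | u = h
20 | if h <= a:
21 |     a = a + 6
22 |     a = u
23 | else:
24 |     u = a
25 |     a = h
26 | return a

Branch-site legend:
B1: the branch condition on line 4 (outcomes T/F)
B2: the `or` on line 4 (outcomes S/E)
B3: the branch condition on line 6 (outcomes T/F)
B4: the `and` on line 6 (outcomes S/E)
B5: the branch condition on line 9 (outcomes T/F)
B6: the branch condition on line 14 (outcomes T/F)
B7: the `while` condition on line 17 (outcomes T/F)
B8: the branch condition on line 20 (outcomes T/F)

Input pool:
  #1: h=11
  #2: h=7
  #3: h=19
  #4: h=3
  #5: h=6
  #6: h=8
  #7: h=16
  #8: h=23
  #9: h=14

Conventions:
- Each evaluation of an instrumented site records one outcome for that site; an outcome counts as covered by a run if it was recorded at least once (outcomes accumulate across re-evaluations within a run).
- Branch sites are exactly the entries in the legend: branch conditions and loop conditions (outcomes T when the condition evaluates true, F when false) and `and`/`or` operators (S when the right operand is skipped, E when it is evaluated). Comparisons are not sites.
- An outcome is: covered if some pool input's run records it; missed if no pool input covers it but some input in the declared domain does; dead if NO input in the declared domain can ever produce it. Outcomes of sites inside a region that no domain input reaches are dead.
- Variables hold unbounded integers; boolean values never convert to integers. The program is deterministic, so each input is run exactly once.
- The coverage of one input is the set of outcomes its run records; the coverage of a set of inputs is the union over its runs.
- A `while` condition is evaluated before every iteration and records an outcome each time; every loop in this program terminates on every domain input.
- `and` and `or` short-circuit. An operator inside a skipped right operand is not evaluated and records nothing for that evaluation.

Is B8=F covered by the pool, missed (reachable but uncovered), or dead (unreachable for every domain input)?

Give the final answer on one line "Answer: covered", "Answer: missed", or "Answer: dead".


B8=F is recorded by pool input(s) 8 -> covered
Answer: covered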